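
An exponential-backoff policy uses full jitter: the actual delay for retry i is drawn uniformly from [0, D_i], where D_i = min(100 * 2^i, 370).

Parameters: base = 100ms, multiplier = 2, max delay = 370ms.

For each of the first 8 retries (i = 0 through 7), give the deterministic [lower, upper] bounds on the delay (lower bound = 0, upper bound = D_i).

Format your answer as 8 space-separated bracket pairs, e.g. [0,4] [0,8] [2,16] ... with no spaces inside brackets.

Answer: [0,100] [0,200] [0,370] [0,370] [0,370] [0,370] [0,370] [0,370]

Derivation:
Computing bounds per retry:
  i=0: D_i=min(100*2^0,370)=100, bounds=[0,100]
  i=1: D_i=min(100*2^1,370)=200, bounds=[0,200]
  i=2: D_i=min(100*2^2,370)=370, bounds=[0,370]
  i=3: D_i=min(100*2^3,370)=370, bounds=[0,370]
  i=4: D_i=min(100*2^4,370)=370, bounds=[0,370]
  i=5: D_i=min(100*2^5,370)=370, bounds=[0,370]
  i=6: D_i=min(100*2^6,370)=370, bounds=[0,370]
  i=7: D_i=min(100*2^7,370)=370, bounds=[0,370]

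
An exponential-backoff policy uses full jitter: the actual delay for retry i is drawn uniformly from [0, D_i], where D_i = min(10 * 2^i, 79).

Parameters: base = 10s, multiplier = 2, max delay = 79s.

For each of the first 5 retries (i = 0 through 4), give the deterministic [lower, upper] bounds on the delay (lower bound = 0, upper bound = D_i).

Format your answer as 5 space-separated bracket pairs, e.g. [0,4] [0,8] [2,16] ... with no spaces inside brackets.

Computing bounds per retry:
  i=0: D_i=min(10*2^0,79)=10, bounds=[0,10]
  i=1: D_i=min(10*2^1,79)=20, bounds=[0,20]
  i=2: D_i=min(10*2^2,79)=40, bounds=[0,40]
  i=3: D_i=min(10*2^3,79)=79, bounds=[0,79]
  i=4: D_i=min(10*2^4,79)=79, bounds=[0,79]

Answer: [0,10] [0,20] [0,40] [0,79] [0,79]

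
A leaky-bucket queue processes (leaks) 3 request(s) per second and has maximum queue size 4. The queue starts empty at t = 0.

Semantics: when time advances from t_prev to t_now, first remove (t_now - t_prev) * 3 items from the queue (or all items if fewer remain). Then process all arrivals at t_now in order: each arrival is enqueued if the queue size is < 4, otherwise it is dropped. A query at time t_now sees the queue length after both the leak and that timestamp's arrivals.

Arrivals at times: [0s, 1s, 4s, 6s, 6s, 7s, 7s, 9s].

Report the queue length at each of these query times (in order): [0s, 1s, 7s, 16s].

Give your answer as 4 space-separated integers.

Answer: 1 1 2 0

Derivation:
Queue lengths at query times:
  query t=0s: backlog = 1
  query t=1s: backlog = 1
  query t=7s: backlog = 2
  query t=16s: backlog = 0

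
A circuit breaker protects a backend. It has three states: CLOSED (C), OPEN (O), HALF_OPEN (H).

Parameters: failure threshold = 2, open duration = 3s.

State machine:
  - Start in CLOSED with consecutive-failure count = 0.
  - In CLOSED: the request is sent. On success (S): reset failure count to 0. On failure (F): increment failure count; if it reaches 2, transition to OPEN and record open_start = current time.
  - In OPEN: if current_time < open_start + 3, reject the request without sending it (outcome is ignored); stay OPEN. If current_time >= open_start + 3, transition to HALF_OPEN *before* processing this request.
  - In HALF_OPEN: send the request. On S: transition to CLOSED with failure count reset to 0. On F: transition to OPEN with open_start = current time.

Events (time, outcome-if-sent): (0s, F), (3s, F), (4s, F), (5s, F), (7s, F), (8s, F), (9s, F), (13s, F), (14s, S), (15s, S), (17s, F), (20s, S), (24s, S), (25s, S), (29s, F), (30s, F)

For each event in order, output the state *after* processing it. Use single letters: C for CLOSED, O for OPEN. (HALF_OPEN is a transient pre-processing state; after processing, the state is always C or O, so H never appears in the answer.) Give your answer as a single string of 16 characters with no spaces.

State after each event:
  event#1 t=0s outcome=F: state=CLOSED
  event#2 t=3s outcome=F: state=OPEN
  event#3 t=4s outcome=F: state=OPEN
  event#4 t=5s outcome=F: state=OPEN
  event#5 t=7s outcome=F: state=OPEN
  event#6 t=8s outcome=F: state=OPEN
  event#7 t=9s outcome=F: state=OPEN
  event#8 t=13s outcome=F: state=OPEN
  event#9 t=14s outcome=S: state=OPEN
  event#10 t=15s outcome=S: state=OPEN
  event#11 t=17s outcome=F: state=OPEN
  event#12 t=20s outcome=S: state=CLOSED
  event#13 t=24s outcome=S: state=CLOSED
  event#14 t=25s outcome=S: state=CLOSED
  event#15 t=29s outcome=F: state=CLOSED
  event#16 t=30s outcome=F: state=OPEN

Answer: COOOOOOOOOOCCCCO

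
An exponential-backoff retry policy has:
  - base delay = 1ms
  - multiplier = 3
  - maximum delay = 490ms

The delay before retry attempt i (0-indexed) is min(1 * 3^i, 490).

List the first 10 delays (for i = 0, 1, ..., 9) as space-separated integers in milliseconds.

Computing each delay:
  i=0: min(1*3^0, 490) = 1
  i=1: min(1*3^1, 490) = 3
  i=2: min(1*3^2, 490) = 9
  i=3: min(1*3^3, 490) = 27
  i=4: min(1*3^4, 490) = 81
  i=5: min(1*3^5, 490) = 243
  i=6: min(1*3^6, 490) = 490
  i=7: min(1*3^7, 490) = 490
  i=8: min(1*3^8, 490) = 490
  i=9: min(1*3^9, 490) = 490

Answer: 1 3 9 27 81 243 490 490 490 490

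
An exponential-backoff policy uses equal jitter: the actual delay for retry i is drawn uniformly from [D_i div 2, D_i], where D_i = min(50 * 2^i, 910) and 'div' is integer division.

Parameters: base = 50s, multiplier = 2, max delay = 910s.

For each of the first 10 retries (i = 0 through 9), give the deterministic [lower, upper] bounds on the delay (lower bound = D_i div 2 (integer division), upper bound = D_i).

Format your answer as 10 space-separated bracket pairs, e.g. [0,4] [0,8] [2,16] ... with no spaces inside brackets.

Answer: [25,50] [50,100] [100,200] [200,400] [400,800] [455,910] [455,910] [455,910] [455,910] [455,910]

Derivation:
Computing bounds per retry:
  i=0: D_i=min(50*2^0,910)=50, bounds=[25,50]
  i=1: D_i=min(50*2^1,910)=100, bounds=[50,100]
  i=2: D_i=min(50*2^2,910)=200, bounds=[100,200]
  i=3: D_i=min(50*2^3,910)=400, bounds=[200,400]
  i=4: D_i=min(50*2^4,910)=800, bounds=[400,800]
  i=5: D_i=min(50*2^5,910)=910, bounds=[455,910]
  i=6: D_i=min(50*2^6,910)=910, bounds=[455,910]
  i=7: D_i=min(50*2^7,910)=910, bounds=[455,910]
  i=8: D_i=min(50*2^8,910)=910, bounds=[455,910]
  i=9: D_i=min(50*2^9,910)=910, bounds=[455,910]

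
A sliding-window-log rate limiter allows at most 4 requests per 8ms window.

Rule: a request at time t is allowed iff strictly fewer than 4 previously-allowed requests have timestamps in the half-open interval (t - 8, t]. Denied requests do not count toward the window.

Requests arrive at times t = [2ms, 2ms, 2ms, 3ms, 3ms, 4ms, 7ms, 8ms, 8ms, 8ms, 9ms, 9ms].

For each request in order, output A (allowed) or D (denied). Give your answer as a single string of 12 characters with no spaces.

Tracking allowed requests in the window:
  req#1 t=2ms: ALLOW
  req#2 t=2ms: ALLOW
  req#3 t=2ms: ALLOW
  req#4 t=3ms: ALLOW
  req#5 t=3ms: DENY
  req#6 t=4ms: DENY
  req#7 t=7ms: DENY
  req#8 t=8ms: DENY
  req#9 t=8ms: DENY
  req#10 t=8ms: DENY
  req#11 t=9ms: DENY
  req#12 t=9ms: DENY

Answer: AAAADDDDDDDD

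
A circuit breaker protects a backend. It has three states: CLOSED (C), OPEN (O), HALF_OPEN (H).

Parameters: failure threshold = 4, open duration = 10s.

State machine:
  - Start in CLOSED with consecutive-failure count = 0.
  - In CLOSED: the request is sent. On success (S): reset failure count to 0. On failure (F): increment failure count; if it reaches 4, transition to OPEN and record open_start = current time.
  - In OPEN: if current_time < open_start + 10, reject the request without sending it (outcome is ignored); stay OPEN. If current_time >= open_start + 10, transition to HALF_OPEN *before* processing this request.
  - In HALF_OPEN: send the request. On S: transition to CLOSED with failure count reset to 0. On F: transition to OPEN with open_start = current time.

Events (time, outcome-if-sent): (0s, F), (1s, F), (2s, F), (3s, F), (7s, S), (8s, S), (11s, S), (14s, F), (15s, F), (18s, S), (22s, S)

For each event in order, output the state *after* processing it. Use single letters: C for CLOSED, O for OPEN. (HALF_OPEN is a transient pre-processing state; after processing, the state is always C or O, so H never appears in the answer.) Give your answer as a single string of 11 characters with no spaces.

State after each event:
  event#1 t=0s outcome=F: state=CLOSED
  event#2 t=1s outcome=F: state=CLOSED
  event#3 t=2s outcome=F: state=CLOSED
  event#4 t=3s outcome=F: state=OPEN
  event#5 t=7s outcome=S: state=OPEN
  event#6 t=8s outcome=S: state=OPEN
  event#7 t=11s outcome=S: state=OPEN
  event#8 t=14s outcome=F: state=OPEN
  event#9 t=15s outcome=F: state=OPEN
  event#10 t=18s outcome=S: state=OPEN
  event#11 t=22s outcome=S: state=OPEN

Answer: CCCOOOOOOOO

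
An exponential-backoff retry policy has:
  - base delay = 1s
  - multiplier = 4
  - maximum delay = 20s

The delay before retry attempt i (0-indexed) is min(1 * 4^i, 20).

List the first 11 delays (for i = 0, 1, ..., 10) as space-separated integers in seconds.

Computing each delay:
  i=0: min(1*4^0, 20) = 1
  i=1: min(1*4^1, 20) = 4
  i=2: min(1*4^2, 20) = 16
  i=3: min(1*4^3, 20) = 20
  i=4: min(1*4^4, 20) = 20
  i=5: min(1*4^5, 20) = 20
  i=6: min(1*4^6, 20) = 20
  i=7: min(1*4^7, 20) = 20
  i=8: min(1*4^8, 20) = 20
  i=9: min(1*4^9, 20) = 20
  i=10: min(1*4^10, 20) = 20

Answer: 1 4 16 20 20 20 20 20 20 20 20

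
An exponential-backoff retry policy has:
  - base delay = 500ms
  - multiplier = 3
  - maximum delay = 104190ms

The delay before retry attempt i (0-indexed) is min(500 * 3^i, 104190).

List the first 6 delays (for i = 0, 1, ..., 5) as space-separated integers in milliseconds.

Computing each delay:
  i=0: min(500*3^0, 104190) = 500
  i=1: min(500*3^1, 104190) = 1500
  i=2: min(500*3^2, 104190) = 4500
  i=3: min(500*3^3, 104190) = 13500
  i=4: min(500*3^4, 104190) = 40500
  i=5: min(500*3^5, 104190) = 104190

Answer: 500 1500 4500 13500 40500 104190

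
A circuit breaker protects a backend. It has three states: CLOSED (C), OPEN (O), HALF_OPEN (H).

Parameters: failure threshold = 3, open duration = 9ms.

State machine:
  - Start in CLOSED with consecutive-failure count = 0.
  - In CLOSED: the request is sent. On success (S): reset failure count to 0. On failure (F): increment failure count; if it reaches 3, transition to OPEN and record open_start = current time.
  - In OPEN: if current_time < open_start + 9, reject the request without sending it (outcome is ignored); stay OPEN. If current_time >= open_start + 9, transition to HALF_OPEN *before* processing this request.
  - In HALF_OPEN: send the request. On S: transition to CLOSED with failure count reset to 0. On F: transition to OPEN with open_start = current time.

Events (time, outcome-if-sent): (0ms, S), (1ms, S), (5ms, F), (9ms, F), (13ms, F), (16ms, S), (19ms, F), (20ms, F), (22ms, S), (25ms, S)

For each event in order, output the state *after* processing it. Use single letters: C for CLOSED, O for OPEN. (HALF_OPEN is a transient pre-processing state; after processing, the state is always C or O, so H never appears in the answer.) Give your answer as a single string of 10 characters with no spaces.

State after each event:
  event#1 t=0ms outcome=S: state=CLOSED
  event#2 t=1ms outcome=S: state=CLOSED
  event#3 t=5ms outcome=F: state=CLOSED
  event#4 t=9ms outcome=F: state=CLOSED
  event#5 t=13ms outcome=F: state=OPEN
  event#6 t=16ms outcome=S: state=OPEN
  event#7 t=19ms outcome=F: state=OPEN
  event#8 t=20ms outcome=F: state=OPEN
  event#9 t=22ms outcome=S: state=CLOSED
  event#10 t=25ms outcome=S: state=CLOSED

Answer: CCCCOOOOCC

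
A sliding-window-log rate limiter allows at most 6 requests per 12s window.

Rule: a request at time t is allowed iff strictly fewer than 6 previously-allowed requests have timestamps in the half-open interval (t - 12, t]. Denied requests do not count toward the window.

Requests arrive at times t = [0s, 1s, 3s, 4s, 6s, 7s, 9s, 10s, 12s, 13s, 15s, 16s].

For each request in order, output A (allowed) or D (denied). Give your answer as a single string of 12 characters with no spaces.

Answer: AAAAAADDAAAA

Derivation:
Tracking allowed requests in the window:
  req#1 t=0s: ALLOW
  req#2 t=1s: ALLOW
  req#3 t=3s: ALLOW
  req#4 t=4s: ALLOW
  req#5 t=6s: ALLOW
  req#6 t=7s: ALLOW
  req#7 t=9s: DENY
  req#8 t=10s: DENY
  req#9 t=12s: ALLOW
  req#10 t=13s: ALLOW
  req#11 t=15s: ALLOW
  req#12 t=16s: ALLOW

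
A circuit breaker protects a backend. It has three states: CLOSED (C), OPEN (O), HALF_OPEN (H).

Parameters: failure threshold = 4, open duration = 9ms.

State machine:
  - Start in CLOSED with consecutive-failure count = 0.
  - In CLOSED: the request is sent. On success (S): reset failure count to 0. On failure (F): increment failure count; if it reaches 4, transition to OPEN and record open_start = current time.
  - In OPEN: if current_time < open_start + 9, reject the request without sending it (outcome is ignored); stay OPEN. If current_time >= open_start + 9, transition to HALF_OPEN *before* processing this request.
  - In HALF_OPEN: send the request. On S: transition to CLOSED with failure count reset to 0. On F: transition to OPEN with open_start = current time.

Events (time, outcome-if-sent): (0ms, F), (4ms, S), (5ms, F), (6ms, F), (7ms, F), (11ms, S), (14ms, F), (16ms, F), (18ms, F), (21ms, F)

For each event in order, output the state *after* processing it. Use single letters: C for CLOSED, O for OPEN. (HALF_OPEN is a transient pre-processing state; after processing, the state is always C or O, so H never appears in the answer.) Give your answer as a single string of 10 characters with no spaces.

Answer: CCCCCCCCCO

Derivation:
State after each event:
  event#1 t=0ms outcome=F: state=CLOSED
  event#2 t=4ms outcome=S: state=CLOSED
  event#3 t=5ms outcome=F: state=CLOSED
  event#4 t=6ms outcome=F: state=CLOSED
  event#5 t=7ms outcome=F: state=CLOSED
  event#6 t=11ms outcome=S: state=CLOSED
  event#7 t=14ms outcome=F: state=CLOSED
  event#8 t=16ms outcome=F: state=CLOSED
  event#9 t=18ms outcome=F: state=CLOSED
  event#10 t=21ms outcome=F: state=OPEN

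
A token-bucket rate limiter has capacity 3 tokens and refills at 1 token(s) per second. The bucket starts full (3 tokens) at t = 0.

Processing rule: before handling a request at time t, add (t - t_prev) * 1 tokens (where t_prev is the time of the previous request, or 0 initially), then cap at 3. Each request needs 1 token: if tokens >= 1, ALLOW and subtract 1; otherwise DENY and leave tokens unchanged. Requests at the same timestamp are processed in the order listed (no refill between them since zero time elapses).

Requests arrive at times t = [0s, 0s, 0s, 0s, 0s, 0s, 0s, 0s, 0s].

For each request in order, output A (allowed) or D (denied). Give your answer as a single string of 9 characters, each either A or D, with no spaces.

Simulating step by step:
  req#1 t=0s: ALLOW
  req#2 t=0s: ALLOW
  req#3 t=0s: ALLOW
  req#4 t=0s: DENY
  req#5 t=0s: DENY
  req#6 t=0s: DENY
  req#7 t=0s: DENY
  req#8 t=0s: DENY
  req#9 t=0s: DENY

Answer: AAADDDDDD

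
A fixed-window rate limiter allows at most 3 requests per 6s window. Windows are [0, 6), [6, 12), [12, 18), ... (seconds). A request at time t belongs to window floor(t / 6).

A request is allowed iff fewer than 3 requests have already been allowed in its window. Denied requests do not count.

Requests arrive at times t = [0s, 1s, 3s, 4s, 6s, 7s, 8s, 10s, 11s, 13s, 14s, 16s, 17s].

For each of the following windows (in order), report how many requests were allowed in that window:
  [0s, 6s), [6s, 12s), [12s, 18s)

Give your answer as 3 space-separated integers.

Processing requests:
  req#1 t=0s (window 0): ALLOW
  req#2 t=1s (window 0): ALLOW
  req#3 t=3s (window 0): ALLOW
  req#4 t=4s (window 0): DENY
  req#5 t=6s (window 1): ALLOW
  req#6 t=7s (window 1): ALLOW
  req#7 t=8s (window 1): ALLOW
  req#8 t=10s (window 1): DENY
  req#9 t=11s (window 1): DENY
  req#10 t=13s (window 2): ALLOW
  req#11 t=14s (window 2): ALLOW
  req#12 t=16s (window 2): ALLOW
  req#13 t=17s (window 2): DENY

Allowed counts by window: 3 3 3

Answer: 3 3 3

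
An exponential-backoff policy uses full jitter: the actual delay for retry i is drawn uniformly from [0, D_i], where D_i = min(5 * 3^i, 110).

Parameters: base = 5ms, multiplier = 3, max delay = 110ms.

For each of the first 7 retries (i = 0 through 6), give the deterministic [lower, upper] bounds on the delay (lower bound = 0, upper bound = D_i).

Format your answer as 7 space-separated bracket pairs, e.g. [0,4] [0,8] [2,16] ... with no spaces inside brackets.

Answer: [0,5] [0,15] [0,45] [0,110] [0,110] [0,110] [0,110]

Derivation:
Computing bounds per retry:
  i=0: D_i=min(5*3^0,110)=5, bounds=[0,5]
  i=1: D_i=min(5*3^1,110)=15, bounds=[0,15]
  i=2: D_i=min(5*3^2,110)=45, bounds=[0,45]
  i=3: D_i=min(5*3^3,110)=110, bounds=[0,110]
  i=4: D_i=min(5*3^4,110)=110, bounds=[0,110]
  i=5: D_i=min(5*3^5,110)=110, bounds=[0,110]
  i=6: D_i=min(5*3^6,110)=110, bounds=[0,110]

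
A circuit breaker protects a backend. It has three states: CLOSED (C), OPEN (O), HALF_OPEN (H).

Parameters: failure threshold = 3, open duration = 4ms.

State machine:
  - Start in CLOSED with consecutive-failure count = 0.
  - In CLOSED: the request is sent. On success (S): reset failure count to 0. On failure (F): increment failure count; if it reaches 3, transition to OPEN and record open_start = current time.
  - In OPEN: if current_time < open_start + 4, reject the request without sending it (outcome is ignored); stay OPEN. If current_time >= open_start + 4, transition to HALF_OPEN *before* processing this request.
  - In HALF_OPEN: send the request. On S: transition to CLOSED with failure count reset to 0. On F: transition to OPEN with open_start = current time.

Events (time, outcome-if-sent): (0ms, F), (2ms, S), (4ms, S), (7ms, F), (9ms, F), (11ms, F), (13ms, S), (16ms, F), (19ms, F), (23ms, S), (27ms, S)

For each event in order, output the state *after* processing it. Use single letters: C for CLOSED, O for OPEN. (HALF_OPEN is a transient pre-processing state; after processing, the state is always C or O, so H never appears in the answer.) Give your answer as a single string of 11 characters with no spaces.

State after each event:
  event#1 t=0ms outcome=F: state=CLOSED
  event#2 t=2ms outcome=S: state=CLOSED
  event#3 t=4ms outcome=S: state=CLOSED
  event#4 t=7ms outcome=F: state=CLOSED
  event#5 t=9ms outcome=F: state=CLOSED
  event#6 t=11ms outcome=F: state=OPEN
  event#7 t=13ms outcome=S: state=OPEN
  event#8 t=16ms outcome=F: state=OPEN
  event#9 t=19ms outcome=F: state=OPEN
  event#10 t=23ms outcome=S: state=CLOSED
  event#11 t=27ms outcome=S: state=CLOSED

Answer: CCCCCOOOOCC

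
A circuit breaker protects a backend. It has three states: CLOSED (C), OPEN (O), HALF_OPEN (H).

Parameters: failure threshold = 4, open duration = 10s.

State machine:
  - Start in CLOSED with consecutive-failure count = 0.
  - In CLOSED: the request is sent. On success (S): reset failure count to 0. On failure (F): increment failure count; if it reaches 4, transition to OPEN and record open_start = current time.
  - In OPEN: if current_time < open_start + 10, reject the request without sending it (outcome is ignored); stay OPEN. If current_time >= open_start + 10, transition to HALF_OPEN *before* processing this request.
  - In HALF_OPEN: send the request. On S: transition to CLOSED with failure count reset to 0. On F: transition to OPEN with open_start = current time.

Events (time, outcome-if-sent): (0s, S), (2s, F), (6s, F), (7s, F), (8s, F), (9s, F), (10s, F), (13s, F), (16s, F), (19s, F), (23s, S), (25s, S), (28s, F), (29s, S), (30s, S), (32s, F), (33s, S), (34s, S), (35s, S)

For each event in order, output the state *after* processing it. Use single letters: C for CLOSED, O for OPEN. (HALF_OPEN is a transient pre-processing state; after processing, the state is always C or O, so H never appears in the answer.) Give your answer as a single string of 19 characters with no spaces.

State after each event:
  event#1 t=0s outcome=S: state=CLOSED
  event#2 t=2s outcome=F: state=CLOSED
  event#3 t=6s outcome=F: state=CLOSED
  event#4 t=7s outcome=F: state=CLOSED
  event#5 t=8s outcome=F: state=OPEN
  event#6 t=9s outcome=F: state=OPEN
  event#7 t=10s outcome=F: state=OPEN
  event#8 t=13s outcome=F: state=OPEN
  event#9 t=16s outcome=F: state=OPEN
  event#10 t=19s outcome=F: state=OPEN
  event#11 t=23s outcome=S: state=OPEN
  event#12 t=25s outcome=S: state=OPEN
  event#13 t=28s outcome=F: state=OPEN
  event#14 t=29s outcome=S: state=CLOSED
  event#15 t=30s outcome=S: state=CLOSED
  event#16 t=32s outcome=F: state=CLOSED
  event#17 t=33s outcome=S: state=CLOSED
  event#18 t=34s outcome=S: state=CLOSED
  event#19 t=35s outcome=S: state=CLOSED

Answer: CCCCOOOOOOOOOCCCCCC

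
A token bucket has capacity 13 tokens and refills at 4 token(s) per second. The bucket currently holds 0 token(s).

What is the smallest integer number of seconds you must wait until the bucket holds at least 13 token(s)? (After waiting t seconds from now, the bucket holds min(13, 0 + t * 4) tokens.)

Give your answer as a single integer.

Answer: 4

Derivation:
Need 0 + t * 4 >= 13, so t >= 13/4.
Smallest integer t = ceil(13/4) = 4.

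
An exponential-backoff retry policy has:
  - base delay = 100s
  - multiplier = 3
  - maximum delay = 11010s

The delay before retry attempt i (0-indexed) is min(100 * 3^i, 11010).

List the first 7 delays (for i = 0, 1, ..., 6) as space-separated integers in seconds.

Computing each delay:
  i=0: min(100*3^0, 11010) = 100
  i=1: min(100*3^1, 11010) = 300
  i=2: min(100*3^2, 11010) = 900
  i=3: min(100*3^3, 11010) = 2700
  i=4: min(100*3^4, 11010) = 8100
  i=5: min(100*3^5, 11010) = 11010
  i=6: min(100*3^6, 11010) = 11010

Answer: 100 300 900 2700 8100 11010 11010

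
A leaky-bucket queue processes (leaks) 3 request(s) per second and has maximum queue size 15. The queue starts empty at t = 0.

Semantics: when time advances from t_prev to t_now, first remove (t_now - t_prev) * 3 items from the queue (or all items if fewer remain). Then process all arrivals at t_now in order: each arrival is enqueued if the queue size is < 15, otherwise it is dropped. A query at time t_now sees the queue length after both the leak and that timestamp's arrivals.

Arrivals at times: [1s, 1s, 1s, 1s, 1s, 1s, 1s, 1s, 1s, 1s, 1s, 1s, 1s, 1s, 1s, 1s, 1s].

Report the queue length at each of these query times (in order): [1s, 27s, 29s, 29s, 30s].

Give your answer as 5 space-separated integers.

Queue lengths at query times:
  query t=1s: backlog = 15
  query t=27s: backlog = 0
  query t=29s: backlog = 0
  query t=29s: backlog = 0
  query t=30s: backlog = 0

Answer: 15 0 0 0 0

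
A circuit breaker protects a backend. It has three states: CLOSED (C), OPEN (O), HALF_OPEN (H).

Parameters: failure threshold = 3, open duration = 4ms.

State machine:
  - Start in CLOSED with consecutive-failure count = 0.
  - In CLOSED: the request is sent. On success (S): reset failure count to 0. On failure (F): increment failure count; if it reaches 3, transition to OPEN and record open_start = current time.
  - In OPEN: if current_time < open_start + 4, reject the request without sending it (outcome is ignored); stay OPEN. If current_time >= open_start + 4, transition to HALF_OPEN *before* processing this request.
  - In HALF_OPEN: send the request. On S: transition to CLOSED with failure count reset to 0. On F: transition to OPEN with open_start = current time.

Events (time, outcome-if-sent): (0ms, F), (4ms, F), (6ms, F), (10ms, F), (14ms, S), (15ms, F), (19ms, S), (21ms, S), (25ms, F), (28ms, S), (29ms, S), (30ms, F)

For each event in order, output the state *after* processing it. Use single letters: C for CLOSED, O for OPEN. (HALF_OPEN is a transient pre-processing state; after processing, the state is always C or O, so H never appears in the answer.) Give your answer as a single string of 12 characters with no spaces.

State after each event:
  event#1 t=0ms outcome=F: state=CLOSED
  event#2 t=4ms outcome=F: state=CLOSED
  event#3 t=6ms outcome=F: state=OPEN
  event#4 t=10ms outcome=F: state=OPEN
  event#5 t=14ms outcome=S: state=CLOSED
  event#6 t=15ms outcome=F: state=CLOSED
  event#7 t=19ms outcome=S: state=CLOSED
  event#8 t=21ms outcome=S: state=CLOSED
  event#9 t=25ms outcome=F: state=CLOSED
  event#10 t=28ms outcome=S: state=CLOSED
  event#11 t=29ms outcome=S: state=CLOSED
  event#12 t=30ms outcome=F: state=CLOSED

Answer: CCOOCCCCCCCC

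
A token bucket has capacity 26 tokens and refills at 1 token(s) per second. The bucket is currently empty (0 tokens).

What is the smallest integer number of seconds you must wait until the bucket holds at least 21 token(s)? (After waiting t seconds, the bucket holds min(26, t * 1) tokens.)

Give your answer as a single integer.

Need t * 1 >= 21, so t >= 21/1.
Smallest integer t = ceil(21/1) = 21.

Answer: 21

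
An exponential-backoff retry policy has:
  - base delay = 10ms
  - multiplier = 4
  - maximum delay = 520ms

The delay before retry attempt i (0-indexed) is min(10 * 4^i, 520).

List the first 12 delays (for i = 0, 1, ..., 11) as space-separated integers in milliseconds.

Answer: 10 40 160 520 520 520 520 520 520 520 520 520

Derivation:
Computing each delay:
  i=0: min(10*4^0, 520) = 10
  i=1: min(10*4^1, 520) = 40
  i=2: min(10*4^2, 520) = 160
  i=3: min(10*4^3, 520) = 520
  i=4: min(10*4^4, 520) = 520
  i=5: min(10*4^5, 520) = 520
  i=6: min(10*4^6, 520) = 520
  i=7: min(10*4^7, 520) = 520
  i=8: min(10*4^8, 520) = 520
  i=9: min(10*4^9, 520) = 520
  i=10: min(10*4^10, 520) = 520
  i=11: min(10*4^11, 520) = 520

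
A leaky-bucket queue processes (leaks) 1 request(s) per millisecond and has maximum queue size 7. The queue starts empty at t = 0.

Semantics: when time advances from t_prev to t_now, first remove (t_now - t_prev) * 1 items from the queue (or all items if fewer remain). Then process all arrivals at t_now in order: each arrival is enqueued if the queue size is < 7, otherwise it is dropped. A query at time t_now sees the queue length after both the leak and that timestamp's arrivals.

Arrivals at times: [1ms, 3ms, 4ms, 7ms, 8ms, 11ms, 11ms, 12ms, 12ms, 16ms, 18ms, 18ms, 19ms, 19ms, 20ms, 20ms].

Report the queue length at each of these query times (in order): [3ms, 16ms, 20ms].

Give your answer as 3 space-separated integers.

Answer: 1 1 4

Derivation:
Queue lengths at query times:
  query t=3ms: backlog = 1
  query t=16ms: backlog = 1
  query t=20ms: backlog = 4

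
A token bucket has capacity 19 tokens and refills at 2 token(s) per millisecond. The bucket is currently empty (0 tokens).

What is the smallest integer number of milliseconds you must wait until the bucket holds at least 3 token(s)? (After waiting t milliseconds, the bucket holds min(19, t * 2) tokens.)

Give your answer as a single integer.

Need t * 2 >= 3, so t >= 3/2.
Smallest integer t = ceil(3/2) = 2.

Answer: 2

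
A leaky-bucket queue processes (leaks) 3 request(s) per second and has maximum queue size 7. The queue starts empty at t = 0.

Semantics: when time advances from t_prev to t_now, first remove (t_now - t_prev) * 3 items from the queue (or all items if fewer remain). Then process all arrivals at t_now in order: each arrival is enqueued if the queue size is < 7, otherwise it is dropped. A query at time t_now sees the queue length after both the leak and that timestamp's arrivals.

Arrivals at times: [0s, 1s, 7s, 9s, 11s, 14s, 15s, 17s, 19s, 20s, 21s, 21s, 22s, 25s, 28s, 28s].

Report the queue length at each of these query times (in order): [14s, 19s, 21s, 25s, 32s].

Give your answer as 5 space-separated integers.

Queue lengths at query times:
  query t=14s: backlog = 1
  query t=19s: backlog = 1
  query t=21s: backlog = 2
  query t=25s: backlog = 1
  query t=32s: backlog = 0

Answer: 1 1 2 1 0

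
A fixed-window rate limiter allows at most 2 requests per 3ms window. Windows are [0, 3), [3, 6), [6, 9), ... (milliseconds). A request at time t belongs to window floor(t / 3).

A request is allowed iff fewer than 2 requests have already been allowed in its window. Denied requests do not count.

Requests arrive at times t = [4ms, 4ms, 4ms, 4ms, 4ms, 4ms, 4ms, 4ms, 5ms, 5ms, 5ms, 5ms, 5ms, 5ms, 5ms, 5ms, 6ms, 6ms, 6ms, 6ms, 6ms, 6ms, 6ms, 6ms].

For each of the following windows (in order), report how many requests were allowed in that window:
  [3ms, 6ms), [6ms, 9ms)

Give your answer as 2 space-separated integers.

Processing requests:
  req#1 t=4ms (window 1): ALLOW
  req#2 t=4ms (window 1): ALLOW
  req#3 t=4ms (window 1): DENY
  req#4 t=4ms (window 1): DENY
  req#5 t=4ms (window 1): DENY
  req#6 t=4ms (window 1): DENY
  req#7 t=4ms (window 1): DENY
  req#8 t=4ms (window 1): DENY
  req#9 t=5ms (window 1): DENY
  req#10 t=5ms (window 1): DENY
  req#11 t=5ms (window 1): DENY
  req#12 t=5ms (window 1): DENY
  req#13 t=5ms (window 1): DENY
  req#14 t=5ms (window 1): DENY
  req#15 t=5ms (window 1): DENY
  req#16 t=5ms (window 1): DENY
  req#17 t=6ms (window 2): ALLOW
  req#18 t=6ms (window 2): ALLOW
  req#19 t=6ms (window 2): DENY
  req#20 t=6ms (window 2): DENY
  req#21 t=6ms (window 2): DENY
  req#22 t=6ms (window 2): DENY
  req#23 t=6ms (window 2): DENY
  req#24 t=6ms (window 2): DENY

Allowed counts by window: 2 2

Answer: 2 2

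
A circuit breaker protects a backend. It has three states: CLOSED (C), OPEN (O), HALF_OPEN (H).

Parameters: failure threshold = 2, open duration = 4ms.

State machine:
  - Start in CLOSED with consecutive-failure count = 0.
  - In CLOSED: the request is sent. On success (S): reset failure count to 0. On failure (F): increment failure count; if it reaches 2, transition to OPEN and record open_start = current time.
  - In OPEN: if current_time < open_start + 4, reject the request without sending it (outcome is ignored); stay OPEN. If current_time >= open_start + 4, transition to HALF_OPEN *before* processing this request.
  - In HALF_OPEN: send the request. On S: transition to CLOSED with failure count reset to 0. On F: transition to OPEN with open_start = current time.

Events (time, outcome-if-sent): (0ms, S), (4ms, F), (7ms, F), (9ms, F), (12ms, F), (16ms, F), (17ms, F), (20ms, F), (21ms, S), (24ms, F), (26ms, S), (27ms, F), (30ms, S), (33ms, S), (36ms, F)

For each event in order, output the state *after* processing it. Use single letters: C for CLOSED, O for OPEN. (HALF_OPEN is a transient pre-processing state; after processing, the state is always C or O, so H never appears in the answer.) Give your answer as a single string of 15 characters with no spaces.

Answer: CCOOOOOOOOOOCCC

Derivation:
State after each event:
  event#1 t=0ms outcome=S: state=CLOSED
  event#2 t=4ms outcome=F: state=CLOSED
  event#3 t=7ms outcome=F: state=OPEN
  event#4 t=9ms outcome=F: state=OPEN
  event#5 t=12ms outcome=F: state=OPEN
  event#6 t=16ms outcome=F: state=OPEN
  event#7 t=17ms outcome=F: state=OPEN
  event#8 t=20ms outcome=F: state=OPEN
  event#9 t=21ms outcome=S: state=OPEN
  event#10 t=24ms outcome=F: state=OPEN
  event#11 t=26ms outcome=S: state=OPEN
  event#12 t=27ms outcome=F: state=OPEN
  event#13 t=30ms outcome=S: state=CLOSED
  event#14 t=33ms outcome=S: state=CLOSED
  event#15 t=36ms outcome=F: state=CLOSED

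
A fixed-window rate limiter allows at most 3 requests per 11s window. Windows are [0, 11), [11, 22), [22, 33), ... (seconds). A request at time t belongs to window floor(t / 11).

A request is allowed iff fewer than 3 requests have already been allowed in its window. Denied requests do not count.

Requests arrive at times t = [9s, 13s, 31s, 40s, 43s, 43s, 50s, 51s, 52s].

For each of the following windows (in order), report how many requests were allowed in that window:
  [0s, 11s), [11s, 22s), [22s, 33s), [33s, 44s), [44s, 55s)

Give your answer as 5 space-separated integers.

Answer: 1 1 1 3 3

Derivation:
Processing requests:
  req#1 t=9s (window 0): ALLOW
  req#2 t=13s (window 1): ALLOW
  req#3 t=31s (window 2): ALLOW
  req#4 t=40s (window 3): ALLOW
  req#5 t=43s (window 3): ALLOW
  req#6 t=43s (window 3): ALLOW
  req#7 t=50s (window 4): ALLOW
  req#8 t=51s (window 4): ALLOW
  req#9 t=52s (window 4): ALLOW

Allowed counts by window: 1 1 1 3 3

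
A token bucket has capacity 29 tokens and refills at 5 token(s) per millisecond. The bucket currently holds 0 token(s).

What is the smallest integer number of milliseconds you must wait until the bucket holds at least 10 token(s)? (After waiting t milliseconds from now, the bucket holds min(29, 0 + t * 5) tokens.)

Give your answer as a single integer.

Answer: 2

Derivation:
Need 0 + t * 5 >= 10, so t >= 10/5.
Smallest integer t = ceil(10/5) = 2.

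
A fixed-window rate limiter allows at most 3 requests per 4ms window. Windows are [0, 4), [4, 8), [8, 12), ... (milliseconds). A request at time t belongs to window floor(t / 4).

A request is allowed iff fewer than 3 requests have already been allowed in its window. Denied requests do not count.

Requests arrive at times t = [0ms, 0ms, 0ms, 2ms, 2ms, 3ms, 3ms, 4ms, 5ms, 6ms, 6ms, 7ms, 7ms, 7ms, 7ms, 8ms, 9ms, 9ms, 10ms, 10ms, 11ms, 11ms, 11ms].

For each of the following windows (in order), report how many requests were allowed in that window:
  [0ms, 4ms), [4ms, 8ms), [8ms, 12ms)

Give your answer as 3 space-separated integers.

Answer: 3 3 3

Derivation:
Processing requests:
  req#1 t=0ms (window 0): ALLOW
  req#2 t=0ms (window 0): ALLOW
  req#3 t=0ms (window 0): ALLOW
  req#4 t=2ms (window 0): DENY
  req#5 t=2ms (window 0): DENY
  req#6 t=3ms (window 0): DENY
  req#7 t=3ms (window 0): DENY
  req#8 t=4ms (window 1): ALLOW
  req#9 t=5ms (window 1): ALLOW
  req#10 t=6ms (window 1): ALLOW
  req#11 t=6ms (window 1): DENY
  req#12 t=7ms (window 1): DENY
  req#13 t=7ms (window 1): DENY
  req#14 t=7ms (window 1): DENY
  req#15 t=7ms (window 1): DENY
  req#16 t=8ms (window 2): ALLOW
  req#17 t=9ms (window 2): ALLOW
  req#18 t=9ms (window 2): ALLOW
  req#19 t=10ms (window 2): DENY
  req#20 t=10ms (window 2): DENY
  req#21 t=11ms (window 2): DENY
  req#22 t=11ms (window 2): DENY
  req#23 t=11ms (window 2): DENY

Allowed counts by window: 3 3 3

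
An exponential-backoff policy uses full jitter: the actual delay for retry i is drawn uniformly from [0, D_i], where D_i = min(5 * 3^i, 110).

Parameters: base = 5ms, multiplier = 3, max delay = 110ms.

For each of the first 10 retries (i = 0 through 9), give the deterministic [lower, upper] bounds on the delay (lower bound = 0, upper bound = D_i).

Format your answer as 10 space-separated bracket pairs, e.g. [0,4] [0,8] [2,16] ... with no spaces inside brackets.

Computing bounds per retry:
  i=0: D_i=min(5*3^0,110)=5, bounds=[0,5]
  i=1: D_i=min(5*3^1,110)=15, bounds=[0,15]
  i=2: D_i=min(5*3^2,110)=45, bounds=[0,45]
  i=3: D_i=min(5*3^3,110)=110, bounds=[0,110]
  i=4: D_i=min(5*3^4,110)=110, bounds=[0,110]
  i=5: D_i=min(5*3^5,110)=110, bounds=[0,110]
  i=6: D_i=min(5*3^6,110)=110, bounds=[0,110]
  i=7: D_i=min(5*3^7,110)=110, bounds=[0,110]
  i=8: D_i=min(5*3^8,110)=110, bounds=[0,110]
  i=9: D_i=min(5*3^9,110)=110, bounds=[0,110]

Answer: [0,5] [0,15] [0,45] [0,110] [0,110] [0,110] [0,110] [0,110] [0,110] [0,110]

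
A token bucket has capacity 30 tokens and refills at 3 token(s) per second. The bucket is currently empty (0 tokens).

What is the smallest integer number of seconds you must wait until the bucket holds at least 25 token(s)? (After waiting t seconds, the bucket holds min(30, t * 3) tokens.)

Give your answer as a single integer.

Need t * 3 >= 25, so t >= 25/3.
Smallest integer t = ceil(25/3) = 9.

Answer: 9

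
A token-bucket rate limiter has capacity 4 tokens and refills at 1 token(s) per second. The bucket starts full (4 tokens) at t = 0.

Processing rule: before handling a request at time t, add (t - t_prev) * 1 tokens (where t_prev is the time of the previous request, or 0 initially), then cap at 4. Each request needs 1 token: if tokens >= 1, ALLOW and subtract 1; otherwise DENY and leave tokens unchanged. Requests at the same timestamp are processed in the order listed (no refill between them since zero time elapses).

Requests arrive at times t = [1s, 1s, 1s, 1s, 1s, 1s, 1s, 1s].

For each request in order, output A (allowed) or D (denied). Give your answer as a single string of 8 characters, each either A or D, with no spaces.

Simulating step by step:
  req#1 t=1s: ALLOW
  req#2 t=1s: ALLOW
  req#3 t=1s: ALLOW
  req#4 t=1s: ALLOW
  req#5 t=1s: DENY
  req#6 t=1s: DENY
  req#7 t=1s: DENY
  req#8 t=1s: DENY

Answer: AAAADDDD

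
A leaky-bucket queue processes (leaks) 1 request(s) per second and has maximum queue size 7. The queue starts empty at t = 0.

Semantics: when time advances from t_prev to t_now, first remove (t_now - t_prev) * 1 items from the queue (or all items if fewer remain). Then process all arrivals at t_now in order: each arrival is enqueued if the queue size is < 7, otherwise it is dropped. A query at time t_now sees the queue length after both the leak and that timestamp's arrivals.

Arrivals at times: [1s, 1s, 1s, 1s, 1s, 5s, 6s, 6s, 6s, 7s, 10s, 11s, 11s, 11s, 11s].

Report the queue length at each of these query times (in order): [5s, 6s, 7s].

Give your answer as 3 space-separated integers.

Answer: 2 4 4

Derivation:
Queue lengths at query times:
  query t=5s: backlog = 2
  query t=6s: backlog = 4
  query t=7s: backlog = 4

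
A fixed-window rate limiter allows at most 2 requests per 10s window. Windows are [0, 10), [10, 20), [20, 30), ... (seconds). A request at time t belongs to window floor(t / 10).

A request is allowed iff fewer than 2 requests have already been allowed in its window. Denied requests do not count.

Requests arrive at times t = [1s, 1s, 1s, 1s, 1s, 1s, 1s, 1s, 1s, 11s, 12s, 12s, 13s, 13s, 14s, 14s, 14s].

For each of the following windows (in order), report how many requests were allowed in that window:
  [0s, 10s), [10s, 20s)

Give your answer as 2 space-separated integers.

Answer: 2 2

Derivation:
Processing requests:
  req#1 t=1s (window 0): ALLOW
  req#2 t=1s (window 0): ALLOW
  req#3 t=1s (window 0): DENY
  req#4 t=1s (window 0): DENY
  req#5 t=1s (window 0): DENY
  req#6 t=1s (window 0): DENY
  req#7 t=1s (window 0): DENY
  req#8 t=1s (window 0): DENY
  req#9 t=1s (window 0): DENY
  req#10 t=11s (window 1): ALLOW
  req#11 t=12s (window 1): ALLOW
  req#12 t=12s (window 1): DENY
  req#13 t=13s (window 1): DENY
  req#14 t=13s (window 1): DENY
  req#15 t=14s (window 1): DENY
  req#16 t=14s (window 1): DENY
  req#17 t=14s (window 1): DENY

Allowed counts by window: 2 2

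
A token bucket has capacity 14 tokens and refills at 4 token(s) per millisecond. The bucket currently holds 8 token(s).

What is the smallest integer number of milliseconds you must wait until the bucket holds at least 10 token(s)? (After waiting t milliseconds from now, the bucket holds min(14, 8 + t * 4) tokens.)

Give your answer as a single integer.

Answer: 1

Derivation:
Need 8 + t * 4 >= 10, so t >= 2/4.
Smallest integer t = ceil(2/4) = 1.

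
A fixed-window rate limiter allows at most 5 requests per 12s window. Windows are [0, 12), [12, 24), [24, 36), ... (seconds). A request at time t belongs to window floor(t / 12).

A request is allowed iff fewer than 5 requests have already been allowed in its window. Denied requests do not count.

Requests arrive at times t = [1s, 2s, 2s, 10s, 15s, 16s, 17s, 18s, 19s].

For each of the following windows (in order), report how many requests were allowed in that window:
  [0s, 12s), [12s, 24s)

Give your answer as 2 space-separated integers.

Processing requests:
  req#1 t=1s (window 0): ALLOW
  req#2 t=2s (window 0): ALLOW
  req#3 t=2s (window 0): ALLOW
  req#4 t=10s (window 0): ALLOW
  req#5 t=15s (window 1): ALLOW
  req#6 t=16s (window 1): ALLOW
  req#7 t=17s (window 1): ALLOW
  req#8 t=18s (window 1): ALLOW
  req#9 t=19s (window 1): ALLOW

Allowed counts by window: 4 5

Answer: 4 5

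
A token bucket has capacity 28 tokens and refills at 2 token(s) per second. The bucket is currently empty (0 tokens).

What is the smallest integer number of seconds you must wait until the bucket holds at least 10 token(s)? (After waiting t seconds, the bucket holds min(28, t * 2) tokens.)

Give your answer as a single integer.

Answer: 5

Derivation:
Need t * 2 >= 10, so t >= 10/2.
Smallest integer t = ceil(10/2) = 5.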